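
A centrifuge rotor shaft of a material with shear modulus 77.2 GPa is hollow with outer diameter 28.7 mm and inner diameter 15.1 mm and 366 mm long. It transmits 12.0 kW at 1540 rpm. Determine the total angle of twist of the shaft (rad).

0.00574 rad

ω = 2π·1540/60 = 161.3 rad/s, so T = P/ω = 12.0×10³ / 161.3 = 74.41 N·m.
J = π(d_o⁴ − d_i⁴)/32 = π(0.0287⁴ − 0.0151⁴)/32 = 6.150×10^-8 m⁴.
θ = T·L/(G·J) = 74.41 × 0.366 / (77.2×10⁹ × 6.150×10^-8) = 5.736×10^-3 rad.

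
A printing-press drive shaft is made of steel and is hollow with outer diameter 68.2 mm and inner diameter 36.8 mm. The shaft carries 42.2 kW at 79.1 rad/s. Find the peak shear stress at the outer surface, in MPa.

9.36 MPa

ω = 79.1 rad/s, so T = P/ω = 42.2×10³ / 79.10 = 533.5 N·m.
J = π(d_o⁴ − d_i⁴)/32 = π(0.0682⁴ − 0.0368⁴)/32 = 1.944×10^-6 m⁴.
τ_max = T·r/J = 533.5 × 0.0341 / 1.944×10^-6 = 9.359×10^6 Pa.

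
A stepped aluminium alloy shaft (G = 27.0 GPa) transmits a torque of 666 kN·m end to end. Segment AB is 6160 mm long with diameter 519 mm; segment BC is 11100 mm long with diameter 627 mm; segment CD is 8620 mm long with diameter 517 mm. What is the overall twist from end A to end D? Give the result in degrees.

J_AB = π(0.519)⁴/32 = 7.12×10^-3 m⁴; J_BC = π(0.627)⁴/32 = 0.0152 m⁴; J_CD = π(0.517)⁴/32 = 7.01×10^-3 m⁴.
θ = (T/G)·Σ L_i/J_i = (666000/27.0×10⁹)·(6.16/7.12×10^-3 + 11.1/0.0152 + 8.62/7.01×10^-3) = 0.06969 rad.

3.99°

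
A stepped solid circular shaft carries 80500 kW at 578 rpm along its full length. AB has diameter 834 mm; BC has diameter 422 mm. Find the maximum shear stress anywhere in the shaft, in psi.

ω = 2π·578/60 = 60.53 rad/s, so T = P/ω = 80500×10³ / 60.53 = 1.330e6 N·m.
Under the same torque, τ_max = 16T/(πd³) is largest where d is smallest — segment BC (d = 422 mm).
τ_max = 16·1.330e6/(π·(0.422)³) = 9.013×10^7 Pa.

13100 psi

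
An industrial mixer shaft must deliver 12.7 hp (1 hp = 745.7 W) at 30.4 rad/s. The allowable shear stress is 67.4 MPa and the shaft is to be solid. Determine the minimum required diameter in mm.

ω = 30.4 rad/s, so T = P/ω = 12.7×745.7 / 30.40 = 311.5 N·m.
For a solid shaft τ_max = 16T/(πd³), so d = (16T/(π τ_allow))^(1/3) = (16·311.5/(π·6.74×10^7))^(1/3) = 0.02866 m.

28.7 mm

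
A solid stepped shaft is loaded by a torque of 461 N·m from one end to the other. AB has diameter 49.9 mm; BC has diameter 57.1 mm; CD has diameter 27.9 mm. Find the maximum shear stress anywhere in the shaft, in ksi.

Under the same torque, τ_max = 16T/(πd³) is largest where d is smallest — segment CD (d = 27.9 mm).
τ_max = 16·461.0/(π·(0.0279)³) = 1.081×10^8 Pa.

15.7 ksi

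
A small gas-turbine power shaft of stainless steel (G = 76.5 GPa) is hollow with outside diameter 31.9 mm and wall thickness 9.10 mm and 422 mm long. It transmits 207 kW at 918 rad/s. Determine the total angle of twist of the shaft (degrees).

0.726°

ω = 918 rad/s, so T = P/ω = 207×10³ / 918.0 = 225.5 N·m.
J = π(d_o⁴ − d_i⁴)/32 = π(0.0319⁴ − 0.0137⁴)/32 = 9.820×10^-8 m⁴.
θ = T·L/(G·J) = 225.5 × 0.422 / (76.5×10⁹ × 9.820×10^-8) = 0.01267 rad.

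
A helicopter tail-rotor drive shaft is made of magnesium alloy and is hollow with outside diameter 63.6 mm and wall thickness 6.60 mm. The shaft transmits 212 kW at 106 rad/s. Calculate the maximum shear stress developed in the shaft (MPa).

65.4 MPa

ω = 106 rad/s, so T = P/ω = 212×10³ / 106.0 = 2000 N·m.
J = π(d_o⁴ − d_i⁴)/32 = π(0.0636⁴ − 0.0504⁴)/32 = 9.728×10^-7 m⁴.
τ_max = T·r/J = 2000 × 0.0318 / 9.728×10^-7 = 6.538×10^7 Pa.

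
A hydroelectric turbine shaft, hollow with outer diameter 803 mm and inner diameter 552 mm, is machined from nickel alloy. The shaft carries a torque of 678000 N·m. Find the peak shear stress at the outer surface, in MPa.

8.59 MPa

J = π(d_o⁴ − d_i⁴)/32 = π(0.803⁴ − 0.552⁴)/32 = 0.03170 m⁴.
τ_max = T·r/J = 678000 × 0.402 / 0.03170 = 8.586×10^6 Pa.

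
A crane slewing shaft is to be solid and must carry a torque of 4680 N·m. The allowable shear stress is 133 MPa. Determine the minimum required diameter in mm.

For a solid shaft τ_max = 16T/(πd³), so d = (16T/(π τ_allow))^(1/3) = (16·4680/(π·1.33×10^8))^(1/3) = 0.05638 m.

56.4 mm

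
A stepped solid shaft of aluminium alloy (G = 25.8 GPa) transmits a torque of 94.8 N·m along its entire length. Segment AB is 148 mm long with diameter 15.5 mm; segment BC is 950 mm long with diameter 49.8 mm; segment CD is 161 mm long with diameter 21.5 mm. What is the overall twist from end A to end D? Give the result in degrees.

7.45°

J_AB = π(0.0155)⁴/32 = 5.67×10^-9 m⁴; J_BC = π(0.0498)⁴/32 = 6.04×10^-7 m⁴; J_CD = π(0.0215)⁴/32 = 2.10×10^-8 m⁴.
θ = (T/G)·Σ L_i/J_i = (94.80/25.8×10⁹)·(0.148/5.67×10^-9 + 0.950/6.04×10^-7 + 0.161/2.10×10^-8) = 0.1299 rad.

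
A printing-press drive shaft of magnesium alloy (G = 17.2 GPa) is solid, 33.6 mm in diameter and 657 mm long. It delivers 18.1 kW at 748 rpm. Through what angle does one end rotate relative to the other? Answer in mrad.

70.5 mrad

ω = 2π·748/60 = 78.33 rad/s, so T = P/ω = 18.1×10³ / 78.33 = 231.1 N·m.
J = πd⁴/32 = π(0.0336)⁴/32 = 1.251×10^-7 m⁴.
θ = T·L/(G·J) = 231.1 × 0.657 / (17.2×10⁹ × 1.251×10^-7) = 0.07054 rad.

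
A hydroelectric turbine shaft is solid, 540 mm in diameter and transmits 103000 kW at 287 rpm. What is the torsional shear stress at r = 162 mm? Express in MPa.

66.5 MPa

ω = 2π·287/60 = 30.05 rad/s, so T = P/ω = 103000×10³ / 30.05 = 3.427e6 N·m.
J = πd⁴/32 = π(0.540)⁴/32 = 8.348×10^-3 m⁴.
Shear stress varies linearly with radius: τ = T·r/J = 3.427e6 × 0.162 / 8.348×10^-3 = 6.651×10^7 Pa.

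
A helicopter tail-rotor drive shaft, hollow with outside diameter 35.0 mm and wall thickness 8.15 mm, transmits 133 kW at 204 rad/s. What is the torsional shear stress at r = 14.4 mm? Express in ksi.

ω = 204 rad/s, so T = P/ω = 133×10³ / 204.0 = 652.0 N·m.
J = π(d_o⁴ − d_i⁴)/32 = π(0.0350⁴ − 0.0187⁴)/32 = 1.353×10^-7 m⁴.
Shear stress varies linearly with radius: τ = T·r/J = 652.0 × 0.0144 / 1.353×10^-7 = 6.938×10^7 Pa.

10.1 ksi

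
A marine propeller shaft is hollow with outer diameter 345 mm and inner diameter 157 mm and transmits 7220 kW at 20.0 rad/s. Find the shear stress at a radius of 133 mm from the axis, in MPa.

36.1 MPa

ω = 20.0 rad/s, so T = P/ω = 7220×10³ / 20.00 = 361000 N·m.
J = π(d_o⁴ − d_i⁴)/32 = π(0.345⁴ − 0.157⁴)/32 = 1.331×10^-3 m⁴.
Shear stress varies linearly with radius: τ = T·r/J = 361000 × 0.133 / 1.331×10^-3 = 3.607×10^7 Pa.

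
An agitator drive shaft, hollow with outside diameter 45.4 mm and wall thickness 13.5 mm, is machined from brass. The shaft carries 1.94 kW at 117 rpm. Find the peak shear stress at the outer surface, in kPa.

8860 kPa

ω = 2π·117/60 = 12.25 rad/s, so T = P/ω = 1.94×10³ / 12.25 = 158.3 N·m.
J = π(d_o⁴ − d_i⁴)/32 = π(0.0454⁴ − 0.0184⁴)/32 = 4.058×10^-7 m⁴.
τ_max = T·r/J = 158.3 × 0.0227 / 4.058×10^-7 = 8.857×10^6 Pa.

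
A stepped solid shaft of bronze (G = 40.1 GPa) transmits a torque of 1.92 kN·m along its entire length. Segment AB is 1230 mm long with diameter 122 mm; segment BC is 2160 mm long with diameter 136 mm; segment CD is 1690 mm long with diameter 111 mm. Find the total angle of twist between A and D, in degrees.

0.643°

J_AB = π(0.122)⁴/32 = 2.17×10^-5 m⁴; J_BC = π(0.136)⁴/32 = 3.36×10^-5 m⁴; J_CD = π(0.111)⁴/32 = 1.49×10^-5 m⁴.
θ = (T/G)·Σ L_i/J_i = (1920/40.1×10⁹)·(1.23/2.17×10^-5 + 2.16/3.36×10^-5 + 1.69/1.49×10^-5) = 0.01122 rad.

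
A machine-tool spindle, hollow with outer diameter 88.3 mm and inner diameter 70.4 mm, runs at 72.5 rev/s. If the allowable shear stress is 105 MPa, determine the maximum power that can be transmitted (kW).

J = π(d_o⁴ − d_i⁴)/32 = π(0.0883⁴ − 0.0704⁴)/32 = 3.557×10^-6 m⁴.
T_max = τ_allow·J/r = 1.05×10^8 × 3.557×10^-6 / 0.0442 = 8459 N·m.
ω = 2π·72.5 = 455.5 rad/s, so P_max = T_max·ω = 3.853×10^6 W.

3850 kW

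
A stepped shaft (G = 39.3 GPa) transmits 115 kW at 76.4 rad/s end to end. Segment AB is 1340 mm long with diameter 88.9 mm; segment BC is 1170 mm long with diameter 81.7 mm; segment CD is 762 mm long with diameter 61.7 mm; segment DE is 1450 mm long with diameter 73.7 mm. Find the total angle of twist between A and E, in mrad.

58.3 mrad

ω = 76.4 rad/s, so T = P/ω = 115×10³ / 76.40 = 1505 N·m.
J_AB = π(0.0889)⁴/32 = 6.13×10^-6 m⁴; J_BC = π(0.0817)⁴/32 = 4.37×10^-6 m⁴; J_CD = π(0.0617)⁴/32 = 1.42×10^-6 m⁴; J_DE = π(0.0737)⁴/32 = 2.90×10^-6 m⁴.
θ = (T/G)·Σ L_i/J_i = (1505/39.3×10⁹)·(1.34/6.13×10^-6 + 1.17/4.37×10^-6 + 0.762/1.42×10^-6 + 1.45/2.90×10^-6) = 0.05830 rad.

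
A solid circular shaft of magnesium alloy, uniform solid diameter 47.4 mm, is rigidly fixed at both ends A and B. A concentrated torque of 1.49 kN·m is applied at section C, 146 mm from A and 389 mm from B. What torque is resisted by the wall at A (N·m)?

With uniform GJ and both ends fixed, compatibility θ_AC = θ_CB gives T_A·a = T_B·b, together with T_A + T_B = T₀.
T_A = T₀·b/(a+b) = 1490·389/535.0 = 1083 N·m; T_B = 406.6 N·m.

1080 N·m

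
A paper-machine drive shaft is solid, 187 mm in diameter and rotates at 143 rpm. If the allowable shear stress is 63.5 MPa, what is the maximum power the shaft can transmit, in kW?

1220 kW

J = πd⁴/32 = π(0.187)⁴/32 = 1.201×10^-4 m⁴.
T_max = τ_allow·J/r = 6.35×10^7 × 1.201×10^-4 / 0.0935 = 81530 N·m.
ω = 2π·143/60 = 14.97 rad/s, so P_max = T_max·ω = 1.221×10^6 W.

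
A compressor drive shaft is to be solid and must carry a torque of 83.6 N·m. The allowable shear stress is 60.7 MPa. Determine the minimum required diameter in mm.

19.1 mm

For a solid shaft τ_max = 16T/(πd³), so d = (16T/(π τ_allow))^(1/3) = (16·83.60/(π·6.07×10^7))^(1/3) = 0.01914 m.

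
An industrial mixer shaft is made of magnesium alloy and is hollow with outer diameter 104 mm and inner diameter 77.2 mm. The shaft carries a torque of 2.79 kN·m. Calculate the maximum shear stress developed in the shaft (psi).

2630 psi

J = π(d_o⁴ − d_i⁴)/32 = π(0.104⁴ − 0.0772⁴)/32 = 7.998×10^-6 m⁴.
τ_max = T·r/J = 2790 × 0.0520 / 7.998×10^-6 = 1.814×10^7 Pa.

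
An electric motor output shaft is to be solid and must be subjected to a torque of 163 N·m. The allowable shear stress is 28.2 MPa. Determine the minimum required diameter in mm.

30.9 mm

For a solid shaft τ_max = 16T/(πd³), so d = (16T/(π τ_allow))^(1/3) = (16·163.0/(π·2.82×10^7))^(1/3) = 0.03088 m.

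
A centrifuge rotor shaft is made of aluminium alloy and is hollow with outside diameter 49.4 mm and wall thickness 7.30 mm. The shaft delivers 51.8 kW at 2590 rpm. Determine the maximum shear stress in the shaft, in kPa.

10700 kPa

ω = 2π·2590/60 = 271.2 rad/s, so T = P/ω = 51.8×10³ / 271.2 = 191.0 N·m.
J = π(d_o⁴ − d_i⁴)/32 = π(0.0494⁴ − 0.0348⁴)/32 = 4.407×10^-7 m⁴.
τ_max = T·r/J = 191.0 × 0.0247 / 4.407×10^-7 = 1.070×10^7 Pa.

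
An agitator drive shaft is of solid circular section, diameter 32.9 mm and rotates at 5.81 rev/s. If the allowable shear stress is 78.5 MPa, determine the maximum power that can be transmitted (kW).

J = πd⁴/32 = π(0.0329)⁴/32 = 1.150×10^-7 m⁴.
T_max = τ_allow·J/r = 7.85×10^7 × 1.150×10^-7 / 0.0164 = 548.9 N·m.
ω = 2π·5.81 = 36.51 rad/s, so P_max = T_max·ω = 2.004×10^4 W.

20.0 kW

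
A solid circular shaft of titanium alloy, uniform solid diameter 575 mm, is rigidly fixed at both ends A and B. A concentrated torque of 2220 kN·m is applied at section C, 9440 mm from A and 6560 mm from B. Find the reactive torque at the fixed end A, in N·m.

910000 N·m

With uniform GJ and both ends fixed, compatibility θ_AC = θ_CB gives T_A·a = T_B·b, together with T_A + T_B = T₀.
T_A = T₀·b/(a+b) = 2.220e6·6560/16000 = 910200 N·m; T_B = 1.310e6 N·m.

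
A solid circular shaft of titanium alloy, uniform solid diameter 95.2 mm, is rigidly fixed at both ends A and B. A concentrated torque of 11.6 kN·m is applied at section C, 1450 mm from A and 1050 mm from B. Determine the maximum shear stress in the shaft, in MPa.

39.7 MPa

With uniform GJ and both ends fixed, compatibility θ_AC = θ_CB gives T_A·a = T_B·b, together with T_A + T_B = T₀.
T_A = T₀·b/(a+b) = 11600·1050/2500 = 4872 N·m; T_B = 6728 N·m.
τ in each portion: τ_AC = 2.88×10^7 Pa, τ_CB = 3.97×10^7 Pa; maximum is in CB.
τ_max = T_CB·r/J = 6728·0.0476/8.06×10^-6 = 3.971×10^7 Pa.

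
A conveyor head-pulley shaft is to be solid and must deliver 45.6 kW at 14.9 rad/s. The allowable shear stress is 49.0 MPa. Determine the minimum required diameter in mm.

68.3 mm

ω = 14.9 rad/s, so T = P/ω = 45.6×10³ / 14.90 = 3060 N·m.
For a solid shaft τ_max = 16T/(πd³), so d = (16T/(π τ_allow))^(1/3) = (16·3060/(π·4.90×10^7))^(1/3) = 0.06826 m.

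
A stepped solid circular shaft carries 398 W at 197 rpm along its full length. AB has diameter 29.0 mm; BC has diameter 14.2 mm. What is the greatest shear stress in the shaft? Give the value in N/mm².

34.3 N/mm²

ω = 2π·197/60 = 20.63 rad/s, so T = P/ω = 398 / 20.63 = 19.29 N·m.
Under the same torque, τ_max = 16T/(πd³) is largest where d is smallest — segment BC (d = 14.2 mm).
τ_max = 16·19.29/(π·(0.0142)³) = 3.432×10^7 Pa.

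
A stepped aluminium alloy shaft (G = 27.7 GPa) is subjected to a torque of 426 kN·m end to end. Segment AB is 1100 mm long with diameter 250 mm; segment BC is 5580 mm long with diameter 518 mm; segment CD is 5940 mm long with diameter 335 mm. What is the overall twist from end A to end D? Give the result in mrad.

130 mrad

J_AB = π(0.250)⁴/32 = 3.83×10^-4 m⁴; J_BC = π(0.518)⁴/32 = 7.07×10^-3 m⁴; J_CD = π(0.335)⁴/32 = 1.24×10^-3 m⁴.
θ = (T/G)·Σ L_i/J_i = (426000/27.7×10⁹)·(1.10/3.83×10^-4 + 5.58/7.07×10^-3 + 5.94/1.24×10^-3) = 0.1301 rad.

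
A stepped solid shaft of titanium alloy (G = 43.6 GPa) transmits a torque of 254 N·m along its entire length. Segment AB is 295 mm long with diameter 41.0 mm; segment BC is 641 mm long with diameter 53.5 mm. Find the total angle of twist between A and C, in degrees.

0.621°

J_AB = π(0.0410)⁴/32 = 2.77×10^-7 m⁴; J_BC = π(0.0535)⁴/32 = 8.04×10^-7 m⁴.
θ = (T/G)·Σ L_i/J_i = (254.0/43.6×10⁹)·(0.295/2.77×10^-7 + 0.641/8.04×10^-7) = 0.01084 rad.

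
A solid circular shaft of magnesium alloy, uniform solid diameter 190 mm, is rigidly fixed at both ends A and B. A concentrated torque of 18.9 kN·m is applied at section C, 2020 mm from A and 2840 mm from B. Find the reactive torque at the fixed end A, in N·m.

11000 N·m

With uniform GJ and both ends fixed, compatibility θ_AC = θ_CB gives T_A·a = T_B·b, together with T_A + T_B = T₀.
T_A = T₀·b/(a+b) = 18900·2840/4860 = 11040 N·m; T_B = 7856 N·m.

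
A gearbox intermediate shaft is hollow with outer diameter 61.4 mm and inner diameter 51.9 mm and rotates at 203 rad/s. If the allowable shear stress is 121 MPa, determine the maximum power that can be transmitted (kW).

546 kW

J = π(d_o⁴ − d_i⁴)/32 = π(0.0614⁴ − 0.0519⁴)/32 = 6.830×10^-7 m⁴.
T_max = τ_allow·J/r = 1.21×10^8 × 6.830×10^-7 / 0.0307 = 2692 N·m.
ω = 203 rad/s, so P_max = T_max·ω = 5.465×10^5 W.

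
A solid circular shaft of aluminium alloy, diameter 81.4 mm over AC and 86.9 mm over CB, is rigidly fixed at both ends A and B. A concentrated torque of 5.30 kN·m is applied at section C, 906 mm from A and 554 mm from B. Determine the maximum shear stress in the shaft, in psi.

4060 psi

Compatibility: T_A·a/J_AC = T_B·b/J_CB with T_A + T_B = T₀.
J_AC = 4.31×10^-6 m⁴, J_CB = 5.60×10^-6 m⁴, so T_A = T₀·(J_AC/a)/((J_AC/a)+(J_CB/b)) = 1696 N·m, T_B = 3604 N·m.
τ in each portion: τ_AC = 1.60×10^7 Pa, τ_CB = 2.80×10^7 Pa; maximum is in CB.
τ_max = T_CB·r/J = 3604·0.0435/5.60×10^-6 = 2.797×10^7 Pa.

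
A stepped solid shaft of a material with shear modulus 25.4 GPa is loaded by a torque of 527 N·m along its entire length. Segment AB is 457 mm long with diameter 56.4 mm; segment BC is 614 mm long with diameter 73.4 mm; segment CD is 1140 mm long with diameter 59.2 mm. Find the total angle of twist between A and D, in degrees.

J_AB = π(0.0564)⁴/32 = 9.93×10^-7 m⁴; J_BC = π(0.0734)⁴/32 = 2.85×10^-6 m⁴; J_CD = π(0.0592)⁴/32 = 1.21×10^-6 m⁴.
θ = (T/G)·Σ L_i/J_i = (527.0/25.4×10⁹)·(0.457/9.93×10^-7 + 0.614/2.85×10^-6 + 1.14/1.21×10^-6) = 0.03363 rad.

1.93°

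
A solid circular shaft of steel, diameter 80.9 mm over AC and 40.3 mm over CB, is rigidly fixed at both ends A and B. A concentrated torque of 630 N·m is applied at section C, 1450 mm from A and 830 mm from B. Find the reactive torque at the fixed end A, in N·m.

Compatibility: T_A·a/J_AC = T_B·b/J_CB with T_A + T_B = T₀.
J_AC = 4.21×10^-6 m⁴, J_CB = 2.59×10^-7 m⁴, so T_A = T₀·(J_AC/a)/((J_AC/a)+(J_CB/b)) = 568.8 N·m, T_B = 61.19 N·m.

569 N·m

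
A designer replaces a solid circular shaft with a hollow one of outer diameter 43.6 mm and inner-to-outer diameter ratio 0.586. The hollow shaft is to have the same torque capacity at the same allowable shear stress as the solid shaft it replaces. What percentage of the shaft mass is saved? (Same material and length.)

28.6 %

Equal τ_max and T ⇒ the solid shaft needs d_s³ = d_o³(1−k⁴), so d_s = 43.6·(1−0.586⁴)^(1/3) = 41.81 mm.
Area ratio A_h/A_s = d_o²(1−k²)/d_s² = (1−k²)/(1−k⁴)^(2/3) = 0.7139.
Mass saving = 1 − 0.7139 = 28.6 %.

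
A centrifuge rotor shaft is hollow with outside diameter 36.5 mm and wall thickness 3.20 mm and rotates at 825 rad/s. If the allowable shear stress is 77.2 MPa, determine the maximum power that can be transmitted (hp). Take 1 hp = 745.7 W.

J = π(d_o⁴ − d_i⁴)/32 = π(0.0365⁴ − 0.0301⁴)/32 = 9.366×10^-8 m⁴.
T_max = τ_allow·J/r = 7.72×10^7 × 9.366×10^-8 / 0.0182 = 396.2 N·m.
ω = 825 rad/s, so P_max = T_max·ω = 3.269×10^5 W.

438 hp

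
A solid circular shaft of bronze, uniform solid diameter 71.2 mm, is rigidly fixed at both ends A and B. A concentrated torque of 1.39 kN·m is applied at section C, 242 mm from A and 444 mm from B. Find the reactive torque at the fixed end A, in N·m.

900 N·m

With uniform GJ and both ends fixed, compatibility θ_AC = θ_CB gives T_A·a = T_B·b, together with T_A + T_B = T₀.
T_A = T₀·b/(a+b) = 1390·444/686.0 = 899.7 N·m; T_B = 490.3 N·m.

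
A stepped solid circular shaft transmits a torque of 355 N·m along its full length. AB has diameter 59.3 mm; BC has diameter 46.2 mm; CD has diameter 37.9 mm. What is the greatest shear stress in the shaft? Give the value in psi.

4820 psi

Under the same torque, τ_max = 16T/(πd³) is largest where d is smallest — segment CD (d = 37.9 mm).
τ_max = 16·355.0/(π·(0.0379)³) = 3.321×10^7 Pa.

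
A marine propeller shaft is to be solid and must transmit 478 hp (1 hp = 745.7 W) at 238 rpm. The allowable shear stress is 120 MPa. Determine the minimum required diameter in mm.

84.7 mm

ω = 2π·238/60 = 24.92 rad/s, so T = P/ω = 478×745.7 / 24.92 = 14300 N·m.
For a solid shaft τ_max = 16T/(πd³), so d = (16T/(π τ_allow))^(1/3) = (16·14300/(π·1.20×10^8))^(1/3) = 0.08467 m.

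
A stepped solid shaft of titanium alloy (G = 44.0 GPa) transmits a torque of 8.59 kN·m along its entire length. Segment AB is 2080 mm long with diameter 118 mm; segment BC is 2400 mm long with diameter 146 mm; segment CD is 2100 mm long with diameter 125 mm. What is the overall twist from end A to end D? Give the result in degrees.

J_AB = π(0.118)⁴/32 = 1.90×10^-5 m⁴; J_BC = π(0.146)⁴/32 = 4.46×10^-5 m⁴; J_CD = π(0.125)⁴/32 = 2.40×10^-5 m⁴.
θ = (T/G)·Σ L_i/J_i = (8590/44.0×10⁹)·(2.08/1.90×10^-5 + 2.40/4.46×10^-5 + 2.10/2.40×10^-5) = 0.04894 rad.

2.80°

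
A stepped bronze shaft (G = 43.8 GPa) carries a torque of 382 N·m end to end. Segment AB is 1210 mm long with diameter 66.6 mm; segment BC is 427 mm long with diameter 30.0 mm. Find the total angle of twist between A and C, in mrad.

J_AB = π(0.0666)⁴/32 = 1.93×10^-6 m⁴; J_BC = π(0.0300)⁴/32 = 7.95×10^-8 m⁴.
θ = (T/G)·Σ L_i/J_i = (382.0/43.8×10⁹)·(1.21/1.93×10^-6 + 0.427/7.95×10^-8) = 0.05229 rad.

52.3 mrad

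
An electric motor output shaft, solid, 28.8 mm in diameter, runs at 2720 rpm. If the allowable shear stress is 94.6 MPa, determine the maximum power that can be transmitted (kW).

J = πd⁴/32 = π(0.0288)⁴/32 = 6.754×10^-8 m⁴.
T_max = τ_allow·J/r = 9.46×10^7 × 6.754×10^-8 / 0.0144 = 443.7 N·m.
ω = 2π·2720/60 = 284.8 rad/s, so P_max = T_max·ω = 1.264×10^5 W.

126 kW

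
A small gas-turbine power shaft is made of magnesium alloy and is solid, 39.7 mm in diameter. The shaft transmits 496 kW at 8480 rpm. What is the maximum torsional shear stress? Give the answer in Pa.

4.55e7 Pa

ω = 2π·8480/60 = 888.0 rad/s, so T = P/ω = 496×10³ / 888.0 = 558.5 N·m.
J = πd⁴/32 = π(0.0397)⁴/32 = 2.439×10^-7 m⁴.
τ_max = T·r/J = 558.5 × 0.0199 / 2.439×10^-7 = 4.546×10^7 Pa.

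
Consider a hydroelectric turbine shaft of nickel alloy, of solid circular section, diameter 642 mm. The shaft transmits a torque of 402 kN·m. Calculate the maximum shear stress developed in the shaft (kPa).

J = πd⁴/32 = π(0.642)⁴/32 = 0.01668 m⁴.
τ_max = T·r/J = 402000 × 0.321 / 0.01668 = 7.737×10^6 Pa.

7740 kPa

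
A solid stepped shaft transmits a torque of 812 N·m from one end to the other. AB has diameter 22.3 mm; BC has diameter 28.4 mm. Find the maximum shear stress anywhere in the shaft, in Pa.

Under the same torque, τ_max = 16T/(πd³) is largest where d is smallest — segment AB (d = 22.3 mm).
τ_max = 16·812.0/(π·(0.0223)³) = 3.729×10^8 Pa.

3.73e8 Pa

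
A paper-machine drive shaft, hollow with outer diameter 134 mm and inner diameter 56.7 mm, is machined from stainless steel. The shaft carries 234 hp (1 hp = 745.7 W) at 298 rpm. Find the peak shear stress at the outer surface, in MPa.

ω = 2π·298/60 = 31.21 rad/s, so T = P/ω = 234×745.7 / 31.21 = 5592 N·m.
J = π(d_o⁴ − d_i⁴)/32 = π(0.134⁴ − 0.0567⁴)/32 = 3.064×10^-5 m⁴.
τ_max = T·r/J = 5592 × 0.0670 / 3.064×10^-5 = 1.223×10^7 Pa.

12.2 MPa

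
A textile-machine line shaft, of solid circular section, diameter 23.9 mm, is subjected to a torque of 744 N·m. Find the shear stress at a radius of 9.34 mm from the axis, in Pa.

J = πd⁴/32 = π(0.0239)⁴/32 = 3.203×10^-8 m⁴.
Shear stress varies linearly with radius: τ = T·r/J = 744.0 × 0.00934 / 3.203×10^-8 = 2.169×10^8 Pa.

2.17e8 Pa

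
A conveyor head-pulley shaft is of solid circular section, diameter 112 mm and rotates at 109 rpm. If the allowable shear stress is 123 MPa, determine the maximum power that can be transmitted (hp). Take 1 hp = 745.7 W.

519 hp

J = πd⁴/32 = π(0.112)⁴/32 = 1.545×10^-5 m⁴.
T_max = τ_allow·J/r = 1.23×10^8 × 1.545×10^-5 / 0.0560 = 33930 N·m.
ω = 2π·109/60 = 11.41 rad/s, so P_max = T_max·ω = 3.873×10^5 W.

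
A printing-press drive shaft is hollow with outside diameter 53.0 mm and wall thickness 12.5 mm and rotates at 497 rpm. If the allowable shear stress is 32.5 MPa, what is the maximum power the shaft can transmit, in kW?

J = π(d_o⁴ − d_i⁴)/32 = π(0.0530⁴ − 0.0280⁴)/32 = 7.143×10^-7 m⁴.
T_max = τ_allow·J/r = 3.25×10^7 × 7.143×10^-7 / 0.0265 = 876.0 N·m.
ω = 2π·497/60 = 52.05 rad/s, so P_max = T_max·ω = 4.559×10^4 W.

45.6 kW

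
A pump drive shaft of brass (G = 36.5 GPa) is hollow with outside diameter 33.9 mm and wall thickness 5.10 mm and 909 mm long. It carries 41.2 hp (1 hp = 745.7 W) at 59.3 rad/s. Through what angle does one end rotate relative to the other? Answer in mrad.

ω = 59.3 rad/s, so T = P/ω = 41.2×745.7 / 59.30 = 518.1 N·m.
J = π(d_o⁴ − d_i⁴)/32 = π(0.0339⁴ − 0.0237⁴)/32 = 9.868×10^-8 m⁴.
θ = T·L/(G·J) = 518.1 × 0.909 / (36.5×10⁹ × 9.868×10^-8) = 0.1307 rad.

131 mrad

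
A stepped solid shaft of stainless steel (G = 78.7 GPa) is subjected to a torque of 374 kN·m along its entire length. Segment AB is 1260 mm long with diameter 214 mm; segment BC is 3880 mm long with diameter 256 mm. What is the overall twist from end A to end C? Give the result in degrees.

J_AB = π(0.214)⁴/32 = 2.06×10^-4 m⁴; J_BC = π(0.256)⁴/32 = 4.22×10^-4 m⁴.
θ = (T/G)·Σ L_i/J_i = (374000/78.7×10⁹)·(1.26/2.06×10^-4 + 3.88/4.22×10^-4) = 0.07281 rad.

4.17°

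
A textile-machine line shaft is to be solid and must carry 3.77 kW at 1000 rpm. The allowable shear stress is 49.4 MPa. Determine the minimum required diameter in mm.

ω = 2π·1000/60 = 104.7 rad/s, so T = P/ω = 3.77×10³ / 104.7 = 36.00 N·m.
For a solid shaft τ_max = 16T/(πd³), so d = (16T/(π τ_allow))^(1/3) = (16·36.00/(π·4.94×10^7))^(1/3) = 0.01548 m.

15.5 mm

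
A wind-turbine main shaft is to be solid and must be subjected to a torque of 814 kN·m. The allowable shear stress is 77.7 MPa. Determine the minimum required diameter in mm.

376 mm

For a solid shaft τ_max = 16T/(πd³), so d = (16T/(π τ_allow))^(1/3) = (16·814000/(π·7.77×10^7))^(1/3) = 0.3765 m.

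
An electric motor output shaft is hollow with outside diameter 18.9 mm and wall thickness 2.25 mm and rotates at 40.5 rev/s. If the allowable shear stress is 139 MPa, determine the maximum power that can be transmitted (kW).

31.1 kW

J = π(d_o⁴ − d_i⁴)/32 = π(0.0189⁴ − 0.0144⁴)/32 = 8.306×10^-9 m⁴.
T_max = τ_allow·J/r = 1.39×10^8 × 8.306×10^-9 / 0.00945 = 122.2 N·m.
ω = 2π·40.5 = 254.5 rad/s, so P_max = T_max·ω = 3.109×10^4 W.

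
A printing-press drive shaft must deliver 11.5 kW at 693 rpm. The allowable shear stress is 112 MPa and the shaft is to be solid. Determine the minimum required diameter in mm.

19.3 mm

ω = 2π·693/60 = 72.57 rad/s, so T = P/ω = 11.5×10³ / 72.57 = 158.5 N·m.
For a solid shaft τ_max = 16T/(πd³), so d = (16T/(π τ_allow))^(1/3) = (16·158.5/(π·1.12×10^8))^(1/3) = 0.01932 m.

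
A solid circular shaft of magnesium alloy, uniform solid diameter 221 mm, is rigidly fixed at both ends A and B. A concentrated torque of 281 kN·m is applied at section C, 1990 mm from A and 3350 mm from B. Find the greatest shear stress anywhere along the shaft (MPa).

With uniform GJ and both ends fixed, compatibility θ_AC = θ_CB gives T_A·a = T_B·b, together with T_A + T_B = T₀.
T_A = T₀·b/(a+b) = 281000·3350/5340 = 176300 N·m; T_B = 104700 N·m.
τ in each portion: τ_AC = 8.32×10^7 Pa, τ_CB = 4.94×10^7 Pa; maximum is in AC.
τ_max = T_AC·r/J = 176300·0.111/2.34×10^-4 = 8.318×10^7 Pa.

83.2 MPa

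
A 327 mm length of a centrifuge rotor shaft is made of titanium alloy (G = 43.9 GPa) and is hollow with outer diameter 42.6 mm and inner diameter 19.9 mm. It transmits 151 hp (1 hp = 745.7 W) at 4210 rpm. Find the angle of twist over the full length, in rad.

ω = 2π·4210/60 = 440.9 rad/s, so T = P/ω = 151×745.7 / 440.9 = 255.4 N·m.
J = π(d_o⁴ − d_i⁴)/32 = π(0.0426⁴ − 0.0199⁴)/32 = 3.079×10^-7 m⁴.
θ = T·L/(G·J) = 255.4 × 0.327 / (43.9×10⁹ × 3.079×10^-7) = 6.178×10^-3 rad.

0.00618 rad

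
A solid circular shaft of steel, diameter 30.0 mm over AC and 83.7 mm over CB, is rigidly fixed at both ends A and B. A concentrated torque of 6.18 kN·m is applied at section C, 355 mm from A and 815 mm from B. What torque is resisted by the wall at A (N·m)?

Compatibility: T_A·a/J_AC = T_B·b/J_CB with T_A + T_B = T₀.
J_AC = 7.95×10^-8 m⁴, J_CB = 4.82×10^-6 m⁴, so T_A = T₀·(J_AC/a)/((J_AC/a)+(J_CB/b)) = 225.6 N·m, T_B = 5954 N·m.

226 N·m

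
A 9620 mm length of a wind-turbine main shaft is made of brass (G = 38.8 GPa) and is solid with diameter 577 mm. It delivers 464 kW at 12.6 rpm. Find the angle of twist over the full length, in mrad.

ω = 2π·12.6/60 = 1.319 rad/s, so T = P/ω = 464×10³ / 1.319 = 351700 N·m.
J = πd⁴/32 = π(0.577)⁴/32 = 0.01088 m⁴.
θ = T·L/(G·J) = 351700 × 9.62 / (38.8×10⁹ × 0.01088) = 8.012×10^-3 rad.

8.01 mrad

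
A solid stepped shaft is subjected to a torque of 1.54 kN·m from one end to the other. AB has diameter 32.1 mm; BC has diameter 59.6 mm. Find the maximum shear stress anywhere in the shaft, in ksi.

34.4 ksi

Under the same torque, τ_max = 16T/(πd³) is largest where d is smallest — segment AB (d = 32.1 mm).
τ_max = 16·1540/(π·(0.0321)³) = 2.371×10^8 Pa.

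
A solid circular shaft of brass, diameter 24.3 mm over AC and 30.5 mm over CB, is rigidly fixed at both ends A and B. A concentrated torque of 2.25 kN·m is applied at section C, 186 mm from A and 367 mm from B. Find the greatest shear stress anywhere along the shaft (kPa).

Compatibility: T_A·a/J_AC = T_B·b/J_CB with T_A + T_B = T₀.
J_AC = 3.42×10^-8 m⁴, J_CB = 8.50×10^-8 m⁴, so T_A = T₀·(J_AC/a)/((J_AC/a)+(J_CB/b)) = 996.5 N·m, T_B = 1253 N·m.
τ in each portion: τ_AC = 3.54×10^8 Pa, τ_CB = 2.25×10^8 Pa; maximum is in AC.
τ_max = T_AC·r/J = 996.5·0.0122/3.42×10^-8 = 3.537×10^8 Pa.

354000 kPa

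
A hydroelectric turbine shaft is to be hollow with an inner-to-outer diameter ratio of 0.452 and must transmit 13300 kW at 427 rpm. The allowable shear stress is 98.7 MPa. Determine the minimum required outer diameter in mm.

ω = 2π·427/60 = 44.72 rad/s, so T = P/ω = 13300×10³ / 44.72 = 297400 N·m.
For a hollow shaft with d_i/d_o = 0.452: τ_max = 16T/(π d_o³ (1−k⁴)), so d_o = [16T/(π τ_allow (1−k⁴))]^(1/3) = [16·297400/(π·9.87×10^7·0.9583)]^(1/3) = 0.2521 m.

252 mm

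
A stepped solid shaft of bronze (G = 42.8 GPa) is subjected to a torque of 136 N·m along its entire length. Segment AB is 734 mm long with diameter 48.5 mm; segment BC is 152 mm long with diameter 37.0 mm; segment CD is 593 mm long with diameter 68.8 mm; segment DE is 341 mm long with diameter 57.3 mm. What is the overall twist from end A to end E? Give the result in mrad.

J_AB = π(0.0485)⁴/32 = 5.43×10^-7 m⁴; J_BC = π(0.0370)⁴/32 = 1.84×10^-7 m⁴; J_CD = π(0.0688)⁴/32 = 2.20×10^-6 m⁴; J_DE = π(0.0573)⁴/32 = 1.06×10^-6 m⁴.
θ = (T/G)·Σ L_i/J_i = (136.0/42.8×10⁹)·(0.734/5.43×10^-7 + 0.152/1.84×10^-7 + 0.593/2.20×10^-6 + 0.341/1.06×10^-6) = 8.799×10^-3 rad.

8.80 mrad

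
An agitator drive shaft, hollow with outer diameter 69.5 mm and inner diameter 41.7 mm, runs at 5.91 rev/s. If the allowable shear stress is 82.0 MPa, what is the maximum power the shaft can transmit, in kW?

J = π(d_o⁴ − d_i⁴)/32 = π(0.0695⁴ − 0.0417⁴)/32 = 1.994×10^-6 m⁴.
T_max = τ_allow·J/r = 8.20×10^7 × 1.994×10^-6 / 0.0348 = 4705 N·m.
ω = 2π·5.91 = 37.13 rad/s, so P_max = T_max·ω = 1.747×10^5 W.

175 kW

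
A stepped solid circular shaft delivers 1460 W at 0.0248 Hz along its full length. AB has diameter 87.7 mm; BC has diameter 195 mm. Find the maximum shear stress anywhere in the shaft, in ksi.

10.3 ksi

ω = 2π·0.0248 = 0.1558 rad/s, so T = P/ω = 1460 / 0.1558 = 9370 N·m.
Under the same torque, τ_max = 16T/(πd³) is largest where d is smallest — segment AB (d = 87.7 mm).
τ_max = 16·9370/(π·(0.0877)³) = 7.074×10^7 Pa.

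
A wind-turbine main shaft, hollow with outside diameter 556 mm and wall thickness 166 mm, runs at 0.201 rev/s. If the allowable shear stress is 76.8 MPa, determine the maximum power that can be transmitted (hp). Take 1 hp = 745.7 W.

J = π(d_o⁴ − d_i⁴)/32 = π(0.556⁴ − 0.224⁴)/32 = 9.135×10^-3 m⁴.
T_max = τ_allow·J/r = 7.68×10^7 × 9.135×10^-3 / 0.278 = 2.524e6 N·m.
ω = 2π·0.201 = 1.263 rad/s, so P_max = T_max·ω = 3.187×10^6 W.

4270 hp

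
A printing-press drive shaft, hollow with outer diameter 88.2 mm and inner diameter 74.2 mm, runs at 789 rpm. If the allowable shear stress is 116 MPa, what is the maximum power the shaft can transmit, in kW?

644 kW

J = π(d_o⁴ − d_i⁴)/32 = π(0.0882⁴ − 0.0742⁴)/32 = 2.965×10^-6 m⁴.
T_max = τ_allow·J/r = 1.16×10^8 × 2.965×10^-6 / 0.0441 = 7800 N·m.
ω = 2π·789/60 = 82.62 rad/s, so P_max = T_max·ω = 6.445×10^5 W.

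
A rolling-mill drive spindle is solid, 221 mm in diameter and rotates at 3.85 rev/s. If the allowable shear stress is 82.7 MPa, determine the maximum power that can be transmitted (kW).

J = πd⁴/32 = π(0.221)⁴/32 = 2.342×10^-4 m⁴.
T_max = τ_allow·J/r = 8.27×10^7 × 2.342×10^-4 / 0.111 = 175300 N·m.
ω = 2π·3.85 = 24.19 rad/s, so P_max = T_max·ω = 4.240×10^6 W.

4240 kW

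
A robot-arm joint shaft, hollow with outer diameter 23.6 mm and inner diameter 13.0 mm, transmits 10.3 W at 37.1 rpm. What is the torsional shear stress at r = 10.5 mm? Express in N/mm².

1.01 N/mm²

ω = 2π·37.1/60 = 3.885 rad/s, so T = P/ω = 10.3 / 3.885 = 2.651 N·m.
J = π(d_o⁴ − d_i⁴)/32 = π(0.0236⁴ − 0.0130⁴)/32 = 2.765×10^-8 m⁴.
Shear stress varies linearly with radius: τ = T·r/J = 2.651 × 0.0105 / 2.765×10^-8 = 1.007×10^6 Pa.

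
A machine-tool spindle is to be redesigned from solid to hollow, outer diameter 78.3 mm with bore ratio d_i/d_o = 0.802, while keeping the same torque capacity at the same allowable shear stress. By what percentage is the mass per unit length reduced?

49.1 %

Equal τ_max and T ⇒ the solid shaft needs d_s³ = d_o³(1−k⁴), so d_s = 78.3·(1−0.802⁴)^(1/3) = 65.53 mm.
Area ratio A_h/A_s = d_o²(1−k²)/d_s² = (1−k²)/(1−k⁴)^(2/3) = 0.5093.
Mass saving = 1 − 0.5093 = 49.1 %.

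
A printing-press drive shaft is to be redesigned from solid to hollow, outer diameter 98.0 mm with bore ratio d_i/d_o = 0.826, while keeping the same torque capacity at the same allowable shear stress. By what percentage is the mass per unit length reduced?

Equal τ_max and T ⇒ the solid shaft needs d_s³ = d_o³(1−k⁴), so d_s = 98.0·(1−0.826⁴)^(1/3) = 79.53 mm.
Area ratio A_h/A_s = d_o²(1−k²)/d_s² = (1−k²)/(1−k⁴)^(2/3) = 0.4824.
Mass saving = 1 − 0.4824 = 51.8 %.

51.8 %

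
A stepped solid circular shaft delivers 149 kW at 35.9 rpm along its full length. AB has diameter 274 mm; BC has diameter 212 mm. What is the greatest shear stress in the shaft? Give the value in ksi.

ω = 2π·35.9/60 = 3.759 rad/s, so T = P/ω = 149×10³ / 3.759 = 39630 N·m.
Under the same torque, τ_max = 16T/(πd³) is largest where d is smallest — segment BC (d = 212 mm).
τ_max = 16·39630/(π·(0.212)³) = 2.118×10^7 Pa.

3.07 ksi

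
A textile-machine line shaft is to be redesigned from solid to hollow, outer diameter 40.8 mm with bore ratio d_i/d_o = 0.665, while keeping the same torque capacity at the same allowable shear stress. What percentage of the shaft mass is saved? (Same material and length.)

35.5 %

Equal τ_max and T ⇒ the solid shaft needs d_s³ = d_o³(1−k⁴), so d_s = 40.8·(1−0.665⁴)^(1/3) = 37.95 mm.
Area ratio A_h/A_s = d_o²(1−k²)/d_s² = (1−k²)/(1−k⁴)^(2/3) = 0.6449.
Mass saving = 1 − 0.6449 = 35.5 %.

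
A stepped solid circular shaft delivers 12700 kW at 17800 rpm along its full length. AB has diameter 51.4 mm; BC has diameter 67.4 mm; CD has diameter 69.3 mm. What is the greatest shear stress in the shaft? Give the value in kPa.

ω = 2π·17800/60 = 1864 rad/s, so T = P/ω = 12700×10³ / 1864 = 6813 N·m.
Under the same torque, τ_max = 16T/(πd³) is largest where d is smallest — segment AB (d = 51.4 mm).
τ_max = 16·6813/(π·(0.0514)³) = 2.555×10^8 Pa.

256000 kPa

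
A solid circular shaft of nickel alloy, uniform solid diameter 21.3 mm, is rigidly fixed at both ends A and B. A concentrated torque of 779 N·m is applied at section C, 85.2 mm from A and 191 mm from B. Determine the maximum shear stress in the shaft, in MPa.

With uniform GJ and both ends fixed, compatibility θ_AC = θ_CB gives T_A·a = T_B·b, together with T_A + T_B = T₀.
T_A = T₀·b/(a+b) = 779.0·191/276.2 = 538.7 N·m; T_B = 240.3 N·m.
τ in each portion: τ_AC = 2.84×10^8 Pa, τ_CB = 1.27×10^8 Pa; maximum is in AC.
τ_max = T_AC·r/J = 538.7·0.0106/2.02×10^-8 = 2.839×10^8 Pa.

284 MPa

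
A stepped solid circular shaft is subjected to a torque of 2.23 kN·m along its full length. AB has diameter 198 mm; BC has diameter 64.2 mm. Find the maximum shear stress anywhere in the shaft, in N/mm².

Under the same torque, τ_max = 16T/(πd³) is largest where d is smallest — segment BC (d = 64.2 mm).
τ_max = 16·2230/(π·(0.0642)³) = 4.292×10^7 Pa.

42.9 N/mm²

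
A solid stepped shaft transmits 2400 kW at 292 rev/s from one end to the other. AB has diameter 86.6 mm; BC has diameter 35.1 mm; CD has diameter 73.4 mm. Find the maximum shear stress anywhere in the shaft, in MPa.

154 MPa

ω = 2π·292 = 1835 rad/s, so T = P/ω = 2400×10³ / 1835 = 1308 N·m.
Under the same torque, τ_max = 16T/(πd³) is largest where d is smallest — segment BC (d = 35.1 mm).
τ_max = 16·1308/(π·(0.0351)³) = 1.541×10^8 Pa.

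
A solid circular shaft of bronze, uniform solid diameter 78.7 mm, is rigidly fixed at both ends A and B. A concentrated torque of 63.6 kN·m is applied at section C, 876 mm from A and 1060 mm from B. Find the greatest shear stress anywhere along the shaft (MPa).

364 MPa

With uniform GJ and both ends fixed, compatibility θ_AC = θ_CB gives T_A·a = T_B·b, together with T_A + T_B = T₀.
T_A = T₀·b/(a+b) = 63600·1060/1936 = 34820 N·m; T_B = 28780 N·m.
τ in each portion: τ_AC = 3.64×10^8 Pa, τ_CB = 3.01×10^8 Pa; maximum is in AC.
τ_max = T_AC·r/J = 34820·0.0394/3.77×10^-6 = 3.638×10^8 Pa.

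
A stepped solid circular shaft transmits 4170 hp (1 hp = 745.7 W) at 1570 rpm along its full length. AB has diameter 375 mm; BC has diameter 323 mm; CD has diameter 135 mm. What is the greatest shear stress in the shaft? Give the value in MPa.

39.2 MPa

ω = 2π·1570/60 = 164.4 rad/s, so T = P/ω = 4170×745.7 / 164.4 = 18910 N·m.
Under the same torque, τ_max = 16T/(πd³) is largest where d is smallest — segment CD (d = 135 mm).
τ_max = 16·18910/(π·(0.135)³) = 3.915×10^7 Pa.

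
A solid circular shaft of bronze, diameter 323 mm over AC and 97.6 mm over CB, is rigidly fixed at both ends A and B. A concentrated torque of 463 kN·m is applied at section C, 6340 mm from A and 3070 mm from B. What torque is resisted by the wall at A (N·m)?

455000 N·m

Compatibility: T_A·a/J_AC = T_B·b/J_CB with T_A + T_B = T₀.
J_AC = 1.07×10^-3 m⁴, J_CB = 8.91×10^-6 m⁴, so T_A = T₀·(J_AC/a)/((J_AC/a)+(J_CB/b)) = 455200 N·m, T_B = 7836 N·m.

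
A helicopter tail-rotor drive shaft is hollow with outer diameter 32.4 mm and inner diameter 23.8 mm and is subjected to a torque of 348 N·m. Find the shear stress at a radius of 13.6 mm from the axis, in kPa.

61700 kPa

J = π(d_o⁴ − d_i⁴)/32 = π(0.0324⁴ − 0.0238⁴)/32 = 7.669×10^-8 m⁴.
Shear stress varies linearly with radius: τ = T·r/J = 348.0 × 0.0136 / 7.669×10^-8 = 6.171×10^7 Pa.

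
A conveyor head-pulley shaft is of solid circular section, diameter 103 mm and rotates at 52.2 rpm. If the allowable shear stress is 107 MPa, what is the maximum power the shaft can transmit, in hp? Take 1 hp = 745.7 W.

168 hp

J = πd⁴/32 = π(0.103)⁴/32 = 1.105×10^-5 m⁴.
T_max = τ_allow·J/r = 1.07×10^8 × 1.105×10^-5 / 0.0515 = 22960 N·m.
ω = 2π·52.2/60 = 5.466 rad/s, so P_max = T_max·ω = 1.255×10^5 W.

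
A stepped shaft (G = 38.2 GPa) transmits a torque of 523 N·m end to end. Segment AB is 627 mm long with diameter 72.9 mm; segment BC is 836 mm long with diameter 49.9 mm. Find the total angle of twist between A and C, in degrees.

1.25°

J_AB = π(0.0729)⁴/32 = 2.77×10^-6 m⁴; J_BC = π(0.0499)⁴/32 = 6.09×10^-7 m⁴.
θ = (T/G)·Σ L_i/J_i = (523.0/38.2×10⁹)·(0.627/2.77×10^-6 + 0.836/6.09×10^-7) = 0.02190 rad.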